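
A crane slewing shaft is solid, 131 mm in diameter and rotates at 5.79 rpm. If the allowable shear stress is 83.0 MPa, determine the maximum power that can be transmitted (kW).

J = πd⁴/32 = π(0.131)⁴/32 = 2.891×10^-5 m⁴.
T_max = τ_allow·J/r = 8.30×10^7 × 2.891×10^-5 / 0.0655 = 36640 N·m.
ω = 2π·5.79/60 = 0.6063 rad/s, so P_max = T_max·ω = 2.221×10^4 W.

22.2 kW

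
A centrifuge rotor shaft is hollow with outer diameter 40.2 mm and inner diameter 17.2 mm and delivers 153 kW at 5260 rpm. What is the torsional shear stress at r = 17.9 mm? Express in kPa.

ω = 2π·5260/60 = 550.8 rad/s, so T = P/ω = 153×10³ / 550.8 = 277.8 N·m.
J = π(d_o⁴ − d_i⁴)/32 = π(0.0402⁴ − 0.0172⁴)/32 = 2.478×10^-7 m⁴.
Shear stress varies linearly with radius: τ = T·r/J = 277.8 × 0.0179 / 2.478×10^-7 = 2.006×10^7 Pa.

20100 kPa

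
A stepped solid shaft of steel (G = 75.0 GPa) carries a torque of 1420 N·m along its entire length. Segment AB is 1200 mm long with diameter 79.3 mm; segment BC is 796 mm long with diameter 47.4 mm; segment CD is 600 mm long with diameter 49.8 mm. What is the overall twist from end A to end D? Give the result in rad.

J_AB = π(0.0793)⁴/32 = 3.88×10^-6 m⁴; J_BC = π(0.0474)⁴/32 = 4.96×10^-7 m⁴; J_CD = π(0.0498)⁴/32 = 6.04×10^-7 m⁴.
θ = (T/G)·Σ L_i/J_i = (1420/75.0×10⁹)·(1.20/3.88×10^-6 + 0.796/4.96×10^-7 + 0.600/6.04×10^-7) = 0.05508 rad.

0.0551 rad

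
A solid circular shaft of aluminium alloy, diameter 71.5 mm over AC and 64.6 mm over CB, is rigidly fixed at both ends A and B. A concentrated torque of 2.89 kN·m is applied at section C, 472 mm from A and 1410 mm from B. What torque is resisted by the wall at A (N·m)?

2360 N·m

Compatibility: T_A·a/J_AC = T_B·b/J_CB with T_A + T_B = T₀.
J_AC = 2.57×10^-6 m⁴, J_CB = 1.71×10^-6 m⁴, so T_A = T₀·(J_AC/a)/((J_AC/a)+(J_CB/b)) = 2363 N·m, T_B = 527.1 N·m.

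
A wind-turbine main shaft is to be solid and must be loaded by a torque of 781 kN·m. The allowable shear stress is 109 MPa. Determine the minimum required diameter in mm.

For a solid shaft τ_max = 16T/(πd³), so d = (16T/(π τ_allow))^(1/3) = (16·781000/(π·1.09×10^8))^(1/3) = 0.3317 m.

332 mm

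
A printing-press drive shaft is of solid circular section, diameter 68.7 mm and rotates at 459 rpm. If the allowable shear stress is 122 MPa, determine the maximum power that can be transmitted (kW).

J = πd⁴/32 = π(0.0687)⁴/32 = 2.187×10^-6 m⁴.
T_max = τ_allow·J/r = 1.22×10^8 × 2.187×10^-6 / 0.0343 = 7767 N·m.
ω = 2π·459/60 = 48.07 rad/s, so P_max = T_max·ω = 3.733×10^5 W.

373 kW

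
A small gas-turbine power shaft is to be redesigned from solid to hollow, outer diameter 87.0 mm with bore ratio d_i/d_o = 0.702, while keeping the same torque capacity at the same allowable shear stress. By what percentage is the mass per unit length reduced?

38.9 %

Equal τ_max and T ⇒ the solid shaft needs d_s³ = d_o³(1−k⁴), so d_s = 87.0·(1−0.702⁴)^(1/3) = 79.29 mm.
Area ratio A_h/A_s = d_o²(1−k²)/d_s² = (1−k²)/(1−k⁴)^(2/3) = 0.6106.
Mass saving = 1 − 0.6106 = 38.9 %.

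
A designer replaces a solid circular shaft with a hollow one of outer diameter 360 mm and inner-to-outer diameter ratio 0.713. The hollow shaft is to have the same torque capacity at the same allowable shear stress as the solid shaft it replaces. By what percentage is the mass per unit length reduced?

40.0 %

Equal τ_max and T ⇒ the solid shaft needs d_s³ = d_o³(1−k⁴), so d_s = 360·(1−0.713⁴)^(1/3) = 325.9 mm.
Area ratio A_h/A_s = d_o²(1−k²)/d_s² = (1−k²)/(1−k⁴)^(2/3) = 0.6001.
Mass saving = 1 − 0.6001 = 40.0 %.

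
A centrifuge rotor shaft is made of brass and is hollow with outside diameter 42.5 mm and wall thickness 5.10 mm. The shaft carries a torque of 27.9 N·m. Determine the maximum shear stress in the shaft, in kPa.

2780 kPa

J = π(d_o⁴ − d_i⁴)/32 = π(0.0425⁴ − 0.0323⁴)/32 = 2.134×10^-7 m⁴.
τ_max = T·r/J = 27.90 × 0.0213 / 2.134×10^-7 = 2.778×10^6 Pa.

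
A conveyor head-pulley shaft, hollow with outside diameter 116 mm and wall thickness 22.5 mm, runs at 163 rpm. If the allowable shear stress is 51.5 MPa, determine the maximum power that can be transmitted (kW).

232 kW

J = π(d_o⁴ − d_i⁴)/32 = π(0.116⁴ − 0.0710⁴)/32 = 1.528×10^-5 m⁴.
T_max = τ_allow·J/r = 5.15×10^7 × 1.528×10^-5 / 0.0580 = 13570 N·m.
ω = 2π·163/60 = 17.07 rad/s, so P_max = T_max·ω = 2.316×10^5 W.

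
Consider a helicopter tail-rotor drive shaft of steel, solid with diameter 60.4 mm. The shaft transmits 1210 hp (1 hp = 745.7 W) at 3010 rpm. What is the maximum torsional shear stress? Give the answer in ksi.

ω = 2π·3010/60 = 315.2 rad/s, so T = P/ω = 1210×745.7 / 315.2 = 2863 N·m.
J = πd⁴/32 = π(0.0604)⁴/32 = 1.307×10^-6 m⁴.
τ_max = T·r/J = 2863 × 0.0302 / 1.307×10^-6 = 6.616×10^7 Pa.

9.60 ksi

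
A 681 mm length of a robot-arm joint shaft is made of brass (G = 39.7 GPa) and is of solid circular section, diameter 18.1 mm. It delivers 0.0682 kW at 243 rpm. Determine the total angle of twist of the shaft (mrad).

4.36 mrad

ω = 2π·243/60 = 25.45 rad/s, so T = P/ω = 0.0682×10³ / 25.45 = 2.680 N·m.
J = πd⁴/32 = π(0.0181)⁴/32 = 1.054×10^-8 m⁴.
θ = T·L/(G·J) = 2.680 × 0.681 / (39.7×10⁹ × 1.054×10^-8) = 4.363×10^-3 rad.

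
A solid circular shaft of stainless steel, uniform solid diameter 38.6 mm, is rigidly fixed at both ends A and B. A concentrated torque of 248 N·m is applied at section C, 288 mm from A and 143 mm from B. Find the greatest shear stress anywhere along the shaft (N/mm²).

With uniform GJ and both ends fixed, compatibility θ_AC = θ_CB gives T_A·a = T_B·b, together with T_A + T_B = T₀.
T_A = T₀·b/(a+b) = 248.0·143/431.0 = 82.28 N·m; T_B = 165.7 N·m.
τ in each portion: τ_AC = 7.29×10^6 Pa, τ_CB = 1.47×10^7 Pa; maximum is in CB.
τ_max = T_CB·r/J = 165.7·0.0193/2.18×10^-7 = 1.467×10^7 Pa.

14.7 N/mm²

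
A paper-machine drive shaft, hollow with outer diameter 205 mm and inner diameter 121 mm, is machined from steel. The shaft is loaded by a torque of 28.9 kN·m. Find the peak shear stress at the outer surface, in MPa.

J = π(d_o⁴ − d_i⁴)/32 = π(0.205⁴ − 0.121⁴)/32 = 1.523×10^-4 m⁴.
τ_max = T·r/J = 28900 × 0.102 / 1.523×10^-4 = 1.944×10^7 Pa.

19.4 MPa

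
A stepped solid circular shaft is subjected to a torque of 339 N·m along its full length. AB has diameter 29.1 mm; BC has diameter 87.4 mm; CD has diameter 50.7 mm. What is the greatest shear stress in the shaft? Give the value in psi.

Under the same torque, τ_max = 16T/(πd³) is largest where d is smallest — segment AB (d = 29.1 mm).
τ_max = 16·339.0/(π·(0.0291)³) = 7.006×10^7 Pa.

10200 psi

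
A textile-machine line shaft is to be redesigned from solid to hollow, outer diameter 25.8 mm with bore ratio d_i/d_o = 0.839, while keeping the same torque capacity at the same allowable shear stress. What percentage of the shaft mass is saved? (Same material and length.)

Equal τ_max and T ⇒ the solid shaft needs d_s³ = d_o³(1−k⁴), so d_s = 25.8·(1−0.839⁴)^(1/3) = 20.54 mm.
Area ratio A_h/A_s = d_o²(1−k²)/d_s² = (1−k²)/(1−k⁴)^(2/3) = 0.4672.
Mass saving = 1 − 0.4672 = 53.3 %.

53.3 %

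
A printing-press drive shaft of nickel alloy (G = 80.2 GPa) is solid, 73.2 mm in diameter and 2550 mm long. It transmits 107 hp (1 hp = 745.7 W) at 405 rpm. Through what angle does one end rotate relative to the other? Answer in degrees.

ω = 2π·405/60 = 42.41 rad/s, so T = P/ω = 107×745.7 / 42.41 = 1881 N·m.
J = πd⁴/32 = π(0.0732)⁴/32 = 2.819×10^-6 m⁴.
θ = T·L/(G·J) = 1881 × 2.55 / (80.2×10⁹ × 2.819×10^-6) = 0.02122 rad.

1.22°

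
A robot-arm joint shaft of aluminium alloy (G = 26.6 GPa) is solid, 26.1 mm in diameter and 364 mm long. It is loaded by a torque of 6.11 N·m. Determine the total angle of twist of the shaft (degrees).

0.105°

J = πd⁴/32 = π(0.0261)⁴/32 = 4.556×10^-8 m⁴.
θ = T·L/(G·J) = 6.110 × 0.364 / (26.6×10⁹ × 4.556×10^-8) = 1.835×10^-3 rad.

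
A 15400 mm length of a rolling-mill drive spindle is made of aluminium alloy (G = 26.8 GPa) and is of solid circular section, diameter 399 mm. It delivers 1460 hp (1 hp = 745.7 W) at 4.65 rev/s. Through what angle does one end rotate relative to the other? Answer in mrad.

8.61 mrad

ω = 2π·4.65 = 29.22 rad/s, so T = P/ω = 1460×745.7 / 29.22 = 37260 N·m.
J = πd⁴/32 = π(0.399)⁴/32 = 2.488×10^-3 m⁴.
θ = T·L/(G·J) = 37260 × 15.4 / (26.8×10⁹ × 2.488×10^-3) = 8.606×10^-3 rad.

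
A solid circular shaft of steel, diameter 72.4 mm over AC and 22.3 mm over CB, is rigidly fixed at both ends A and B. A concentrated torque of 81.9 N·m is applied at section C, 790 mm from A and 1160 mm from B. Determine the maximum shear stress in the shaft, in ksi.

0.158 ksi

Compatibility: T_A·a/J_AC = T_B·b/J_CB with T_A + T_B = T₀.
J_AC = 2.70×10^-6 m⁴, J_CB = 2.43×10^-8 m⁴, so T_A = T₀·(J_AC/a)/((J_AC/a)+(J_CB/b)) = 81.40 N·m, T_B = 0.4990 N·m.
τ in each portion: τ_AC = 1.09×10^6 Pa, τ_CB = 2.29×10^5 Pa; maximum is in AC.
τ_max = T_AC·r/J = 81.40·0.0362/2.70×10^-6 = 1.092×10^6 Pa.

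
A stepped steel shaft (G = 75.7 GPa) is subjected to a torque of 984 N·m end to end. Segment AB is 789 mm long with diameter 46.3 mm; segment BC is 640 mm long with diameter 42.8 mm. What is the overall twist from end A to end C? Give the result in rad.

0.0480 rad

J_AB = π(0.0463)⁴/32 = 4.51×10^-7 m⁴; J_BC = π(0.0428)⁴/32 = 3.29×10^-7 m⁴.
θ = (T/G)·Σ L_i/J_i = (984.0/75.7×10⁹)·(0.789/4.51×10^-7 + 0.640/3.29×10^-7) = 0.04799 rad.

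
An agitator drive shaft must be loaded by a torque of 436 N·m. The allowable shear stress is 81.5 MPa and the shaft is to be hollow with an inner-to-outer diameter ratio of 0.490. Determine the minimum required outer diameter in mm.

For a hollow shaft with d_i/d_o = 0.490: τ_max = 16T/(π d_o³ (1−k⁴)), so d_o = [16T/(π τ_allow (1−k⁴))]^(1/3) = [16·436.0/(π·8.15×10^7·0.9424)]^(1/3) = 0.03069 m.

30.7 mm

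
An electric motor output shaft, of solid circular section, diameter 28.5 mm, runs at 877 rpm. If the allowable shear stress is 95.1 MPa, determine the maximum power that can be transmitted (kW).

J = πd⁴/32 = π(0.0285)⁴/32 = 6.477×10^-8 m⁴.
T_max = τ_allow·J/r = 9.51×10^7 × 6.477×10^-8 / 0.0143 = 432.3 N·m.
ω = 2π·877/60 = 91.84 rad/s, so P_max = T_max·ω = 3.970×10^4 W.

39.7 kW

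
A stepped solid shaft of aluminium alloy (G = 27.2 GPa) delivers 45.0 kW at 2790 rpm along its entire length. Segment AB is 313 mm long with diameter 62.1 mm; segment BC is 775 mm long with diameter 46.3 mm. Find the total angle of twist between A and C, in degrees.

0.627°

ω = 2π·2790/60 = 292.2 rad/s, so T = P/ω = 45.0×10³ / 292.2 = 154.0 N·m.
J_AB = π(0.0621)⁴/32 = 1.46×10^-6 m⁴; J_BC = π(0.0463)⁴/32 = 4.51×10^-7 m⁴.
θ = (T/G)·Σ L_i/J_i = (154.0/27.2×10⁹)·(0.313/1.46×10^-6 + 0.775/4.51×10^-7) = 0.01094 rad.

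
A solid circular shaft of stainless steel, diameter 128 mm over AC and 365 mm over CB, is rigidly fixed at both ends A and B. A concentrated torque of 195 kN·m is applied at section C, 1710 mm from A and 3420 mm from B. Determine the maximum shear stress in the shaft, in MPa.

Compatibility: T_A·a/J_AC = T_B·b/J_CB with T_A + T_B = T₀.
J_AC = 2.64×10^-5 m⁴, J_CB = 1.74×10^-3 m⁴, so T_A = T₀·(J_AC/a)/((J_AC/a)+(J_CB/b)) = 5725 N·m, T_B = 189300 N·m.
τ in each portion: τ_AC = 1.39×10^7 Pa, τ_CB = 1.98×10^7 Pa; maximum is in CB.
τ_max = T_CB·r/J = 189300·0.182/1.74×10^-3 = 1.982×10^7 Pa.

19.8 MPa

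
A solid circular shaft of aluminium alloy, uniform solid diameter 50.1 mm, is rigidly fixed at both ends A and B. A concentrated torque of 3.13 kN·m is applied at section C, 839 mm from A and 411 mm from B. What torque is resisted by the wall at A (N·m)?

With uniform GJ and both ends fixed, compatibility θ_AC = θ_CB gives T_A·a = T_B·b, together with T_A + T_B = T₀.
T_A = T₀·b/(a+b) = 3130·411/1250 = 1029 N·m; T_B = 2101 N·m.

1030 N·m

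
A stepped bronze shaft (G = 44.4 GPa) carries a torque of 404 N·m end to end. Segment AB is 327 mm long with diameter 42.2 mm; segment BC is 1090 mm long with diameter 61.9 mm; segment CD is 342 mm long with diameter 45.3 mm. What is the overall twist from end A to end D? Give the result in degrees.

1.37°

J_AB = π(0.0422)⁴/32 = 3.11×10^-7 m⁴; J_BC = π(0.0619)⁴/32 = 1.44×10^-6 m⁴; J_CD = π(0.0453)⁴/32 = 4.13×10^-7 m⁴.
θ = (T/G)·Σ L_i/J_i = (404.0/44.4×10⁹)·(0.327/3.11×10^-7 + 1.09/1.44×10^-6 + 0.342/4.13×10^-7) = 0.02396 rad.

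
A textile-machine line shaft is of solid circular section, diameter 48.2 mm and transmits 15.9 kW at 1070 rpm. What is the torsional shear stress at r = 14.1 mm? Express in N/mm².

ω = 2π·1070/60 = 112.1 rad/s, so T = P/ω = 15.9×10³ / 112.1 = 141.9 N·m.
J = πd⁴/32 = π(0.0482)⁴/32 = 5.299×10^-7 m⁴.
Shear stress varies linearly with radius: τ = T·r/J = 141.9 × 0.0141 / 5.299×10^-7 = 3.776×10^6 Pa.

3.78 N/mm²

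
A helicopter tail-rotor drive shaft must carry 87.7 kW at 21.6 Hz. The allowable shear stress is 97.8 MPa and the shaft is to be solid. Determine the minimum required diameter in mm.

32.3 mm

ω = 2π·21.6 = 135.7 rad/s, so T = P/ω = 87.7×10³ / 135.7 = 646.2 N·m.
For a solid shaft τ_max = 16T/(πd³), so d = (16T/(π τ_allow))^(1/3) = (16·646.2/(π·9.78×10^7))^(1/3) = 0.03228 m.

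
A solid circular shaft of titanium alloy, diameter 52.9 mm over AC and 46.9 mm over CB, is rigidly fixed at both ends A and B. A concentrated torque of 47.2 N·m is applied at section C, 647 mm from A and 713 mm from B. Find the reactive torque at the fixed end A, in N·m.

30.2 N·m

Compatibility: T_A·a/J_AC = T_B·b/J_CB with T_A + T_B = T₀.
J_AC = 7.69×10^-7 m⁴, J_CB = 4.75×10^-7 m⁴, so T_A = T₀·(J_AC/a)/((J_AC/a)+(J_CB/b)) = 30.24 N·m, T_B = 16.96 N·m.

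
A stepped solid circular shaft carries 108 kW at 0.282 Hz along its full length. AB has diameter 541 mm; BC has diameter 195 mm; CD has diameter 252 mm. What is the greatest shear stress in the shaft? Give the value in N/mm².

ω = 2π·0.282 = 1.772 rad/s, so T = P/ω = 108×10³ / 1.772 = 60950 N·m.
Under the same torque, τ_max = 16T/(πd³) is largest where d is smallest — segment BC (d = 195 mm).
τ_max = 16·60950/(π·(0.195)³) = 4.187×10^7 Pa.

41.9 N/mm²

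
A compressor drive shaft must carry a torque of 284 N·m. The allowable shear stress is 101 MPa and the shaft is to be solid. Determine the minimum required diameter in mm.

For a solid shaft τ_max = 16T/(πd³), so d = (16T/(π τ_allow))^(1/3) = (16·284.0/(π·1.01×10^8))^(1/3) = 0.02428 m.

24.3 mm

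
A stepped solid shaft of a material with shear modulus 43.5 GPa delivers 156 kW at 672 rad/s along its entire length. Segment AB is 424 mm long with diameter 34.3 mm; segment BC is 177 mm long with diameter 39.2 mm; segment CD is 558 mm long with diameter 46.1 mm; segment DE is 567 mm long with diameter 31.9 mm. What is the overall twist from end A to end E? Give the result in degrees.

3.28°

ω = 672 rad/s, so T = P/ω = 156×10³ / 672.0 = 232.1 N·m.
J_AB = π(0.0343)⁴/32 = 1.36×10^-7 m⁴; J_BC = π(0.0392)⁴/32 = 2.32×10^-7 m⁴; J_CD = π(0.0461)⁴/32 = 4.43×10^-7 m⁴; J_DE = π(0.0319)⁴/32 = 1.02×10^-7 m⁴.
θ = (T/G)·Σ L_i/J_i = (232.1/43.5×10⁹)·(0.424/1.36×10^-7 + 0.177/2.32×10^-7 + 0.558/4.43×10^-7 + 0.567/1.02×10^-7) = 0.05721 rad.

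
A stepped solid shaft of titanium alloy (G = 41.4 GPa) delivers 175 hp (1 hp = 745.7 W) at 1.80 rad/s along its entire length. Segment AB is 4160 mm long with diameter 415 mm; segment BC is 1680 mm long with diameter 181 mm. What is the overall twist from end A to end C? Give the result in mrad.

ω = 1.80 rad/s, so T = P/ω = 175×745.7 / 1.800 = 72500 N·m.
J_AB = π(0.415)⁴/32 = 2.91×10^-3 m⁴; J_BC = π(0.181)⁴/32 = 1.05×10^-4 m⁴.
θ = (T/G)·Σ L_i/J_i = (72500/41.4×10⁹)·(4.16/2.91×10^-3 + 1.68/1.05×10^-4) = 0.03042 rad.

30.4 mrad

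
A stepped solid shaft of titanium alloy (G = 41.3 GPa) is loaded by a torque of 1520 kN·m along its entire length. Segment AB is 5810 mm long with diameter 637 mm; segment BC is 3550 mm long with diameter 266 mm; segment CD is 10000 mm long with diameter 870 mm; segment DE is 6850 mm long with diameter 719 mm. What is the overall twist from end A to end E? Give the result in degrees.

16.9°

J_AB = π(0.637)⁴/32 = 0.0162 m⁴; J_BC = π(0.266)⁴/32 = 4.92×10^-4 m⁴; J_CD = π(0.870)⁴/32 = 0.0562 m⁴; J_DE = π(0.719)⁴/32 = 0.0262 m⁴.
θ = (T/G)·Σ L_i/J_i = (1.520e6/41.3×10⁹)·(5.81/0.0162 + 3.55/4.92×10^-4 + 10.0/0.0562 + 6.85/0.0262) = 0.2952 rad.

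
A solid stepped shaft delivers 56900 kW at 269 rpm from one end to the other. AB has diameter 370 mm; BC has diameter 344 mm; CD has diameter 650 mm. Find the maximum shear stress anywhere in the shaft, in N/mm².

253 N/mm²

ω = 2π·269/60 = 28.17 rad/s, so T = P/ω = 56900×10³ / 28.17 = 2.020e6 N·m.
Under the same torque, τ_max = 16T/(πd³) is largest where d is smallest — segment BC (d = 344 mm).
τ_max = 16·2.020e6/(π·(0.344)³) = 2.527×10^8 Pa.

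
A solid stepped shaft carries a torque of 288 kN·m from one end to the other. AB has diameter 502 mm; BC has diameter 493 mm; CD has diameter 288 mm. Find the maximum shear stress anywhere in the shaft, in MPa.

61.4 MPa

Under the same torque, τ_max = 16T/(πd³) is largest where d is smallest — segment CD (d = 288 mm).
τ_max = 16·288000/(π·(0.288)³) = 6.140×10^7 Pa.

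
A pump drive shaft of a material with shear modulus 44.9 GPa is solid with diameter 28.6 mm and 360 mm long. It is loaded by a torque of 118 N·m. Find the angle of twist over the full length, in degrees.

J = πd⁴/32 = π(0.0286)⁴/32 = 6.568×10^-8 m⁴.
θ = T·L/(G·J) = 118.0 × 0.360 / (44.9×10⁹ × 6.568×10^-8) = 0.01440 rad.

0.825°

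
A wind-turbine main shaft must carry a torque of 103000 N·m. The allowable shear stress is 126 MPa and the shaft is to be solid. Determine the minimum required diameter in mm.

For a solid shaft τ_max = 16T/(πd³), so d = (16T/(π τ_allow))^(1/3) = (16·103000/(π·1.26×10^8))^(1/3) = 0.1609 m.

161 mm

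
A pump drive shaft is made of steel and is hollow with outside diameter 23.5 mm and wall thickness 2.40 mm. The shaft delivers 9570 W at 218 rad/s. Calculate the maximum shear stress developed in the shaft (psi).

ω = 218 rad/s, so T = P/ω = 9570 / 218.0 = 43.90 N·m.
J = π(d_o⁴ − d_i⁴)/32 = π(0.0235⁴ − 0.0187⁴)/32 = 1.794×10^-8 m⁴.
τ_max = T·r/J = 43.90 × 0.0118 / 1.794×10^-8 = 2.876×10^7 Pa.

4170 psi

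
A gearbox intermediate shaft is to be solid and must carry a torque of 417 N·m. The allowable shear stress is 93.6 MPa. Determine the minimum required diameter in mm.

For a solid shaft τ_max = 16T/(πd³), so d = (16T/(π τ_allow))^(1/3) = (16·417.0/(π·9.36×10^7))^(1/3) = 0.02831 m.

28.3 mm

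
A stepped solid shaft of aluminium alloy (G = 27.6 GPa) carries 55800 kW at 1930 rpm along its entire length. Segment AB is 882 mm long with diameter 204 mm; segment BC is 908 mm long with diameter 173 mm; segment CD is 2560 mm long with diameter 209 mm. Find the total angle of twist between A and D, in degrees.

16.7°

ω = 2π·1930/60 = 202.1 rad/s, so T = P/ω = 55800×10³ / 202.1 = 276100 N·m.
J_AB = π(0.204)⁴/32 = 1.70×10^-4 m⁴; J_BC = π(0.173)⁴/32 = 8.79×10^-5 m⁴; J_CD = π(0.209)⁴/32 = 1.87×10^-4 m⁴.
θ = (T/G)·Σ L_i/J_i = (276100/27.6×10⁹)·(0.882/1.70×10^-4 + 0.908/8.79×10^-5 + 2.56/1.87×10^-4) = 0.2919 rad.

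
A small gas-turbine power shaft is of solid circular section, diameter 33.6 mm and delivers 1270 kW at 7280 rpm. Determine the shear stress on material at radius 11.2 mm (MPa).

ω = 2π·7280/60 = 762.4 rad/s, so T = P/ω = 1270×10³ / 762.4 = 1666 N·m.
J = πd⁴/32 = π(0.0336)⁴/32 = 1.251×10^-7 m⁴.
Shear stress varies linearly with radius: τ = T·r/J = 1666 × 0.0112 / 1.251×10^-7 = 1.491×10^8 Pa.

149 MPa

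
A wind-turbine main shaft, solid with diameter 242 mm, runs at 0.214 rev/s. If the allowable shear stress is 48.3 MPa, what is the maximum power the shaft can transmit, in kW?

181 kW

J = πd⁴/32 = π(0.242)⁴/32 = 3.367×10^-4 m⁴.
T_max = τ_allow·J/r = 4.83×10^7 × 3.367×10^-4 / 0.121 = 134400 N·m.
ω = 2π·0.214 = 1.345 rad/s, so P_max = T_max·ω = 1.807×10^5 W.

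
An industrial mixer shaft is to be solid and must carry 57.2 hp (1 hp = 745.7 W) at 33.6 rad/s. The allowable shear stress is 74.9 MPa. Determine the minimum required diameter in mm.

ω = 33.6 rad/s, so T = P/ω = 57.2×745.7 / 33.60 = 1269 N·m.
For a solid shaft τ_max = 16T/(πd³), so d = (16T/(π τ_allow))^(1/3) = (16·1269/(π·7.49×10^7))^(1/3) = 0.04419 m.

44.2 mm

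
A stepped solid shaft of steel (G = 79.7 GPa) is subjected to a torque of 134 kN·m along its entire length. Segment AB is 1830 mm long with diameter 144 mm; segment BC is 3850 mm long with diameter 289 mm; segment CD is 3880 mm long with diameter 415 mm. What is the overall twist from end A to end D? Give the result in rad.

J_AB = π(0.144)⁴/32 = 4.22×10^-5 m⁴; J_BC = π(0.289)⁴/32 = 6.85×10^-4 m⁴; J_CD = π(0.415)⁴/32 = 2.91×10^-3 m⁴.
θ = (T/G)·Σ L_i/J_i = (134000/79.7×10⁹)·(1.83/4.22×10^-5 + 3.85/6.85×10^-4 + 3.88/2.91×10^-3) = 0.08458 rad.

0.0846 rad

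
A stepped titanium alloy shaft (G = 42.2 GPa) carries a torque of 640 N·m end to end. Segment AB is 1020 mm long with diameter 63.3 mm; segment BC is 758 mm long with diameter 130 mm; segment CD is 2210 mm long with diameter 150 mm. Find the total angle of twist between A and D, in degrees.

0.624°

J_AB = π(0.0633)⁴/32 = 1.58×10^-6 m⁴; J_BC = π(0.130)⁴/32 = 2.80×10^-5 m⁴; J_CD = π(0.150)⁴/32 = 4.97×10^-5 m⁴.
θ = (T/G)·Σ L_i/J_i = (640.0/42.2×10⁹)·(1.02/1.58×10^-6 + 0.758/2.80×10^-5 + 2.21/4.97×10^-5) = 0.01090 rad.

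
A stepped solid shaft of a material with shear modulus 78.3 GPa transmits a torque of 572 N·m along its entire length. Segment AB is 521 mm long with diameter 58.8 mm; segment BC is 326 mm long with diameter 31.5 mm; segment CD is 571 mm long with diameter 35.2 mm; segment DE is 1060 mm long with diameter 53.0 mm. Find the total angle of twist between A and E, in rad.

J_AB = π(0.0588)⁴/32 = 1.17×10^-6 m⁴; J_BC = π(0.0315)⁴/32 = 9.67×10^-8 m⁴; J_CD = π(0.0352)⁴/32 = 1.51×10^-7 m⁴; J_DE = π(0.0530)⁴/32 = 7.75×10^-7 m⁴.
θ = (T/G)·Σ L_i/J_i = (572.0/78.3×10⁹)·(0.521/1.17×10^-6 + 0.326/9.67×10^-8 + 0.571/1.51×10^-7 + 1.06/7.75×10^-7) = 0.06555 rad.

0.0656 rad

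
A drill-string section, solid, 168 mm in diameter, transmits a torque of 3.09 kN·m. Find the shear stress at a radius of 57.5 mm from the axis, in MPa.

J = πd⁴/32 = π(0.168)⁴/32 = 7.821×10^-5 m⁴.
Shear stress varies linearly with radius: τ = T·r/J = 3090 × 0.0575 / 7.821×10^-5 = 2.272×10^6 Pa.

2.27 MPa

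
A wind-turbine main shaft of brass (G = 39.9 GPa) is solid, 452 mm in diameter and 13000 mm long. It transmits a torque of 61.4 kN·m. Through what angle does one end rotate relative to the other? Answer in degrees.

0.280°

J = πd⁴/32 = π(0.452)⁴/32 = 4.098×10^-3 m⁴.
θ = T·L/(G·J) = 61400 × 13.0 / (39.9×10⁹ × 4.098×10^-3) = 4.882×10^-3 rad.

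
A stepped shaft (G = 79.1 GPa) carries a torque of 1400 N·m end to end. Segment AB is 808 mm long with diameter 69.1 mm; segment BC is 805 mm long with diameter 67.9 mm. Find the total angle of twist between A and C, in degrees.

0.757°

J_AB = π(0.0691)⁴/32 = 2.24×10^-6 m⁴; J_BC = π(0.0679)⁴/32 = 2.09×10^-6 m⁴.
θ = (T/G)·Σ L_i/J_i = (1400/79.1×10⁹)·(0.808/2.24×10^-6 + 0.805/2.09×10^-6) = 0.01322 rad.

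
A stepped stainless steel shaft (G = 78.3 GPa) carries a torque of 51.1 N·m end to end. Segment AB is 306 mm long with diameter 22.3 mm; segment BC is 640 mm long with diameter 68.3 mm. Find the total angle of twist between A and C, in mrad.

8.42 mrad

J_AB = π(0.0223)⁴/32 = 2.43×10^-8 m⁴; J_BC = π(0.0683)⁴/32 = 2.14×10^-6 m⁴.
θ = (T/G)·Σ L_i/J_i = (51.10/78.3×10⁹)·(0.306/2.43×10^-8 + 0.640/2.14×10^-6) = 8.421×10^-3 rad.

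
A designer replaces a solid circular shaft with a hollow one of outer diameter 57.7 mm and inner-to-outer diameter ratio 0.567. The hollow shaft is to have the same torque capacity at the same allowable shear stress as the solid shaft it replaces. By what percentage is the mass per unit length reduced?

27.0 %

Equal τ_max and T ⇒ the solid shaft needs d_s³ = d_o³(1−k⁴), so d_s = 57.7·(1−0.567⁴)^(1/3) = 55.64 mm.
Area ratio A_h/A_s = d_o²(1−k²)/d_s² = (1−k²)/(1−k⁴)^(2/3) = 0.7297.
Mass saving = 1 − 0.7297 = 27.0 %.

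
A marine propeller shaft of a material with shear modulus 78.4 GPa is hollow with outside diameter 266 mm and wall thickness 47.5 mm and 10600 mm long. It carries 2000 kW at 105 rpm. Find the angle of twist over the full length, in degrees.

3.46°

ω = 2π·105/60 = 11.00 rad/s, so T = P/ω = 2000×10³ / 11.00 = 181900 N·m.
J = π(d_o⁴ − d_i⁴)/32 = π(0.266⁴ − 0.171⁴)/32 = 4.076×10^-4 m⁴.
θ = T·L/(G·J) = 181900 × 10.6 / (78.4×10⁹ × 4.076×10^-4) = 0.06034 rad.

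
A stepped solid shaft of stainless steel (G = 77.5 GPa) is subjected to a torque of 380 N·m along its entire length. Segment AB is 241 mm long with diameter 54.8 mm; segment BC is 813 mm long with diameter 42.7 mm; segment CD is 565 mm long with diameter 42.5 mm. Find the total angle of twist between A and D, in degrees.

1.27°

J_AB = π(0.0548)⁴/32 = 8.85×10^-7 m⁴; J_BC = π(0.0427)⁴/32 = 3.26×10^-7 m⁴; J_CD = π(0.0425)⁴/32 = 3.20×10^-7 m⁴.
θ = (T/G)·Σ L_i/J_i = (380.0/77.5×10⁹)·(0.241/8.85×10^-7 + 0.813/3.26×10^-7 + 0.565/3.20×10^-7) = 0.02220 rad.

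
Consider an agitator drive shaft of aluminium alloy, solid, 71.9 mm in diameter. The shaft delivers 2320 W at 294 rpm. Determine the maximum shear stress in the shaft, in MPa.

1.03 MPa

ω = 2π·294/60 = 30.79 rad/s, so T = P/ω = 2320 / 30.79 = 75.35 N·m.
J = πd⁴/32 = π(0.0719)⁴/32 = 2.624×10^-6 m⁴.
τ_max = T·r/J = 75.35 × 0.0360 / 2.624×10^-6 = 1.033×10^6 Pa.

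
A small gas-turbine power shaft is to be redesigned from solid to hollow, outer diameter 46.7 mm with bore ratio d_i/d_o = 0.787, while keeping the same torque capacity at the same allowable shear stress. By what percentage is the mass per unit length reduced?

Equal τ_max and T ⇒ the solid shaft needs d_s³ = d_o³(1−k⁴), so d_s = 46.7·(1−0.787⁴)^(1/3) = 39.74 mm.
Area ratio A_h/A_s = d_o²(1−k²)/d_s² = (1−k²)/(1−k⁴)^(2/3) = 0.5255.
Mass saving = 1 − 0.5255 = 47.4 %.

47.4 %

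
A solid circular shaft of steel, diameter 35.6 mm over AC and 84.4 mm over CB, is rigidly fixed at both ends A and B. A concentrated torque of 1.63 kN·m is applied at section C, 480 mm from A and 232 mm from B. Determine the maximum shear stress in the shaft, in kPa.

Compatibility: T_A·a/J_AC = T_B·b/J_CB with T_A + T_B = T₀.
J_AC = 1.58×10^-7 m⁴, J_CB = 4.98×10^-6 m⁴, so T_A = T₀·(J_AC/a)/((J_AC/a)+(J_CB/b)) = 24.56 N·m, T_B = 1605 N·m.
τ in each portion: τ_AC = 2.77×10^6 Pa, τ_CB = 1.36×10^7 Pa; maximum is in CB.
τ_max = T_CB·r/J = 1605·0.0422/4.98×10^-6 = 1.360×10^7 Pa.

13600 kPa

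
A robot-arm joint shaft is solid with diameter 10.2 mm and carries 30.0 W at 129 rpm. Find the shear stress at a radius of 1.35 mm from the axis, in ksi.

ω = 2π·129/60 = 13.51 rad/s, so T = P/ω = 30.0 / 13.51 = 2.221 N·m.
J = πd⁴/32 = π(0.0102)⁴/32 = 1.063×10^-9 m⁴.
Shear stress varies linearly with radius: τ = T·r/J = 2.221 × 0.00135 / 1.063×10^-9 = 2.821×10^6 Pa.

0.409 ksi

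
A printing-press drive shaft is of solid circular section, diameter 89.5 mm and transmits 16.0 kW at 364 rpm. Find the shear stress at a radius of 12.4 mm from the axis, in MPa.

ω = 2π·364/60 = 38.12 rad/s, so T = P/ω = 16.0×10³ / 38.12 = 419.7 N·m.
J = πd⁴/32 = π(0.0895)⁴/32 = 6.299×10^-6 m⁴.
Shear stress varies linearly with radius: τ = T·r/J = 419.7 × 0.0124 / 6.299×10^-6 = 8.263×10^5 Pa.

0.826 MPa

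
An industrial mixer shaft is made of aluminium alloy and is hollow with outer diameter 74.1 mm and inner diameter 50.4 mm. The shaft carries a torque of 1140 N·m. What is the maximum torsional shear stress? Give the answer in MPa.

J = π(d_o⁴ − d_i⁴)/32 = π(0.0741⁴ − 0.0504⁴)/32 = 2.326×10^-6 m⁴.
τ_max = T·r/J = 1140 × 0.0370 / 2.326×10^-6 = 1.816×10^7 Pa.

18.2 MPa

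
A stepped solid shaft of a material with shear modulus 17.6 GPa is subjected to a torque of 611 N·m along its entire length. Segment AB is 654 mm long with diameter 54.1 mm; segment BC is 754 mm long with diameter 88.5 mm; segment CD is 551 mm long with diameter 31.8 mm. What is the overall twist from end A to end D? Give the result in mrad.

J_AB = π(0.0541)⁴/32 = 8.41×10^-7 m⁴; J_BC = π(0.0885)⁴/32 = 6.02×10^-6 m⁴; J_CD = π(0.0318)⁴/32 = 1.00×10^-7 m⁴.
θ = (T/G)·Σ L_i/J_i = (611.0/17.6×10⁹)·(0.654/8.41×10^-7 + 0.754/6.02×10^-6 + 0.551/1.00×10^-7) = 0.2219 rad.

222 mrad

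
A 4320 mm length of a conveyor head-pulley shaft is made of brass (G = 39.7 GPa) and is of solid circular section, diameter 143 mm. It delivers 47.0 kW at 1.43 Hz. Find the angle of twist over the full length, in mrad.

ω = 2π·1.43 = 8.985 rad/s, so T = P/ω = 47.0×10³ / 8.985 = 5231 N·m.
J = πd⁴/32 = π(0.143)⁴/32 = 4.105×10^-5 m⁴.
θ = T·L/(G·J) = 5231 × 4.32 / (39.7×10⁹ × 4.105×10^-5) = 0.01387 rad.

13.9 mrad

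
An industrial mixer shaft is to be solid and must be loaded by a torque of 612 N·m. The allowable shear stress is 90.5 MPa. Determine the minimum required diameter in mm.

32.5 mm

For a solid shaft τ_max = 16T/(πd³), so d = (16T/(π τ_allow))^(1/3) = (16·612.0/(π·9.05×10^7))^(1/3) = 0.03254 m.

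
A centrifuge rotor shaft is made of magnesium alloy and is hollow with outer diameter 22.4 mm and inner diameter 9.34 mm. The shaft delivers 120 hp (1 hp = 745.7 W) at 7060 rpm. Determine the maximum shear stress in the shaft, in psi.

8200 psi

ω = 2π·7060/60 = 739.3 rad/s, so T = P/ω = 120×745.7 / 739.3 = 121.0 N·m.
J = π(d_o⁴ − d_i⁴)/32 = π(0.0224⁴ − 0.00934⁴)/32 = 2.397×10^-8 m⁴.
τ_max = T·r/J = 121.0 × 0.0112 / 2.397×10^-8 = 5.655×10^7 Pa.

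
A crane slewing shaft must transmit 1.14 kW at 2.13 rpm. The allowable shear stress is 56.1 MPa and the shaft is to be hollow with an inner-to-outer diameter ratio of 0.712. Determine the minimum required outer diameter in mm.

ω = 2π·2.13/60 = 0.2231 rad/s, so T = P/ω = 1.14×10³ / 0.2231 = 5111 N·m.
For a hollow shaft with d_i/d_o = 0.712: τ_max = 16T/(π d_o³ (1−k⁴)), so d_o = [16T/(π τ_allow (1−k⁴))]^(1/3) = [16·5111/(π·5.61×10^7·0.7430)]^(1/3) = 0.08547 m.

85.5 mm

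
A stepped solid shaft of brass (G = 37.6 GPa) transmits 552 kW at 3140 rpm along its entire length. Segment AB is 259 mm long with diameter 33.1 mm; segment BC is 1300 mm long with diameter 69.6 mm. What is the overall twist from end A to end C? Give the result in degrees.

ω = 2π·3140/60 = 328.8 rad/s, so T = P/ω = 552×10³ / 328.8 = 1679 N·m.
J_AB = π(0.0331)⁴/32 = 1.18×10^-7 m⁴; J_BC = π(0.0696)⁴/32 = 2.30×10^-6 m⁴.
θ = (T/G)·Σ L_i/J_i = (1679/37.6×10⁹)·(0.259/1.18×10^-7 + 1.30/2.30×10^-6) = 0.1233 rad.

7.07°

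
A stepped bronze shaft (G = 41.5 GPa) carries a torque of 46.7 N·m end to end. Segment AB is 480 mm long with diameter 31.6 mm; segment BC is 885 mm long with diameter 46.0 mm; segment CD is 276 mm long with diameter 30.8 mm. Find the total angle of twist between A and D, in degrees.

J_AB = π(0.0316)⁴/32 = 9.79×10^-8 m⁴; J_BC = π(0.0460)⁴/32 = 4.40×10^-7 m⁴; J_CD = π(0.0308)⁴/32 = 8.83×10^-8 m⁴.
θ = (T/G)·Σ L_i/J_i = (46.70/41.5×10⁹)·(0.480/9.79×10^-8 + 0.885/4.40×10^-7 + 0.276/8.83×10^-8) = 0.01130 rad.

0.647°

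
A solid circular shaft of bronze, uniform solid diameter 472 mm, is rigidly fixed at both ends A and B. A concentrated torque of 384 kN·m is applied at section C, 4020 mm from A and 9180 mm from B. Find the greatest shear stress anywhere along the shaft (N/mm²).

12.9 N/mm²

With uniform GJ and both ends fixed, compatibility θ_AC = θ_CB gives T_A·a = T_B·b, together with T_A + T_B = T₀.
T_A = T₀·b/(a+b) = 384000·9180/13200 = 267100 N·m; T_B = 116900 N·m.
τ in each portion: τ_AC = 1.29×10^7 Pa, τ_CB = 5.66×10^6 Pa; maximum is in AC.
τ_max = T_AC·r/J = 267100·0.236/4.87×10^-3 = 1.293×10^7 Pa.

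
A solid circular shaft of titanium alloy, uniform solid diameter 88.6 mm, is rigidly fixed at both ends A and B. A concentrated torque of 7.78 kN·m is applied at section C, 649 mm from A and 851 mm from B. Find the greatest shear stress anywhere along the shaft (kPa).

32300 kPa

With uniform GJ and both ends fixed, compatibility θ_AC = θ_CB gives T_A·a = T_B·b, together with T_A + T_B = T₀.
T_A = T₀·b/(a+b) = 7780·851/1500 = 4414 N·m; T_B = 3366 N·m.
τ in each portion: τ_AC = 3.23×10^7 Pa, τ_CB = 2.46×10^7 Pa; maximum is in AC.
τ_max = T_AC·r/J = 4414·0.0443/6.05×10^-6 = 3.232×10^7 Pa.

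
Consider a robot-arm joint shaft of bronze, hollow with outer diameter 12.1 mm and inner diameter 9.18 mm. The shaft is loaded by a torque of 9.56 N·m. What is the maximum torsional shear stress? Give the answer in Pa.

J = π(d_o⁴ − d_i⁴)/32 = π(0.0121⁴ − 0.00918⁴)/32 = 1.407×10^-9 m⁴.
τ_max = T·r/J = 9.560 × 0.00605 / 1.407×10^-9 = 4.110×10^7 Pa.

4.11e7 Pa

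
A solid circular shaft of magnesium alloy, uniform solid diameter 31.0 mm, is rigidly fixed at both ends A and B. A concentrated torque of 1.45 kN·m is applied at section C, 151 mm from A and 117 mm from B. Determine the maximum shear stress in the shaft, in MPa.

140 MPa

With uniform GJ and both ends fixed, compatibility θ_AC = θ_CB gives T_A·a = T_B·b, together with T_A + T_B = T₀.
T_A = T₀·b/(a+b) = 1450·117/268.0 = 633.0 N·m; T_B = 817.0 N·m.
τ in each portion: τ_AC = 1.08×10^8 Pa, τ_CB = 1.40×10^8 Pa; maximum is in CB.
τ_max = T_CB·r/J = 817.0·0.0155/9.07×10^-8 = 1.397×10^8 Pa.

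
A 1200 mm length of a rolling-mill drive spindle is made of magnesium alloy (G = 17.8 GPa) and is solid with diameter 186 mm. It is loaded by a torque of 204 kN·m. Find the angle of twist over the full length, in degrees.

J = πd⁴/32 = π(0.186)⁴/32 = 1.175×10^-4 m⁴.
θ = T·L/(G·J) = 204000 × 1.20 / (17.8×10⁹ × 1.175×10^-4) = 0.1170 rad.

6.71°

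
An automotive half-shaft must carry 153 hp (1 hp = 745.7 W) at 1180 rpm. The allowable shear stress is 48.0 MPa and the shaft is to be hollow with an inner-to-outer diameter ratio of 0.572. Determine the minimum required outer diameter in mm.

ω = 2π·1180/60 = 123.6 rad/s, so T = P/ω = 153×745.7 / 123.6 = 923.3 N·m.
For a hollow shaft with d_i/d_o = 0.572: τ_max = 16T/(π d_o³ (1−k⁴)), so d_o = [16T/(π τ_allow (1−k⁴))]^(1/3) = [16·923.3/(π·4.80×10^7·0.8930)]^(1/3) = 0.04787 m.

47.9 mm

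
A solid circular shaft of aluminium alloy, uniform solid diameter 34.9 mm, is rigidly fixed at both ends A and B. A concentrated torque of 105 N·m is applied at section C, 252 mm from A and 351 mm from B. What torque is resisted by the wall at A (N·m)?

61.1 N·m

With uniform GJ and both ends fixed, compatibility θ_AC = θ_CB gives T_A·a = T_B·b, together with T_A + T_B = T₀.
T_A = T₀·b/(a+b) = 105.0·351/603.0 = 61.12 N·m; T_B = 43.88 N·m.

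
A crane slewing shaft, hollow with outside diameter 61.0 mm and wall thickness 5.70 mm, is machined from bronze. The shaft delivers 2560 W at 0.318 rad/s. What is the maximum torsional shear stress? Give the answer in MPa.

321 MPa

ω = 0.318 rad/s, so T = P/ω = 2560 / 0.3180 = 8050 N·m.
J = π(d_o⁴ − d_i⁴)/32 = π(0.0610⁴ − 0.0496⁴)/32 = 7.651×10^-7 m⁴.
τ_max = T·r/J = 8050 × 0.0305 / 7.651×10^-7 = 3.209×10^8 Pa.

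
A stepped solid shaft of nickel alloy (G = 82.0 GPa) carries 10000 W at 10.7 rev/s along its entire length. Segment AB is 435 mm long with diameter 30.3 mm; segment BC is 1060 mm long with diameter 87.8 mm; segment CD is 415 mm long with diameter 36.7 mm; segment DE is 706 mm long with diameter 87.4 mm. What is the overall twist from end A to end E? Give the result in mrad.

ω = 2π·10.7 = 67.23 rad/s, so T = P/ω = 10000 / 67.23 = 148.7 N·m.
J_AB = π(0.0303)⁴/32 = 8.28×10^-8 m⁴; J_BC = π(0.0878)⁴/32 = 5.83×10^-6 m⁴; J_CD = π(0.0367)⁴/32 = 1.78×10^-7 m⁴; J_DE = π(0.0874)⁴/32 = 5.73×10^-6 m⁴.
θ = (T/G)·Σ L_i/J_i = (148.7/82.0×10⁹)·(0.435/8.28×10^-8 + 1.06/5.83×10^-6 + 0.415/1.78×10^-7 + 0.706/5.73×10^-6) = 0.01432 rad.

14.3 mrad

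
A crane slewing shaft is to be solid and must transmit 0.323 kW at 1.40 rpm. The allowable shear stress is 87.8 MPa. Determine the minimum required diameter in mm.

50.4 mm

ω = 2π·1.40/60 = 0.1466 rad/s, so T = P/ω = 0.323×10³ / 0.1466 = 2203 N·m.
For a solid shaft τ_max = 16T/(πd³), so d = (16T/(π τ_allow))^(1/3) = (16·2203/(π·8.78×10^7))^(1/3) = 0.05037 m.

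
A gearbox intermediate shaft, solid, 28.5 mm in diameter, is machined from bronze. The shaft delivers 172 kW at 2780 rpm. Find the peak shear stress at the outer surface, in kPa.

130000 kPa

ω = 2π·2780/60 = 291.1 rad/s, so T = P/ω = 172×10³ / 291.1 = 590.8 N·m.
J = πd⁴/32 = π(0.0285)⁴/32 = 6.477×10^-8 m⁴.
τ_max = T·r/J = 590.8 × 0.0143 / 6.477×10^-8 = 1.300×10^8 Pa.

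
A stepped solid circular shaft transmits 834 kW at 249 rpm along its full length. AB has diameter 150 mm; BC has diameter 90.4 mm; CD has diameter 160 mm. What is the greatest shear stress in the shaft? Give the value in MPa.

220 MPa

ω = 2π·249/60 = 26.08 rad/s, so T = P/ω = 834×10³ / 26.08 = 31980 N·m.
Under the same torque, τ_max = 16T/(πd³) is largest where d is smallest — segment BC (d = 90.4 mm).
τ_max = 16·31980/(π·(0.0904)³) = 2.205×10^8 Pa.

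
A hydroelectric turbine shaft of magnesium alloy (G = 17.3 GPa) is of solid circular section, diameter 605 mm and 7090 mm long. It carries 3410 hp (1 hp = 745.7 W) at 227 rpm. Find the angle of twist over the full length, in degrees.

ω = 2π·227/60 = 23.77 rad/s, so T = P/ω = 3410×745.7 / 23.77 = 107000 N·m.
J = πd⁴/32 = π(0.605)⁴/32 = 0.01315 m⁴.
θ = T·L/(G·J) = 107000 × 7.09 / (17.3×10⁹ × 0.01315) = 3.333×10^-3 rad.

0.191°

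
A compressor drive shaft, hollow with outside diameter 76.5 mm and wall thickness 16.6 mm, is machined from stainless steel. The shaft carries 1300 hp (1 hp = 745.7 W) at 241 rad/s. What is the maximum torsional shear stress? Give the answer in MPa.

51.0 MPa

ω = 241 rad/s, so T = P/ω = 1300×745.7 / 241.0 = 4022 N·m.
J = π(d_o⁴ − d_i⁴)/32 = π(0.0765⁴ − 0.0433⁴)/32 = 3.017×10^-6 m⁴.
τ_max = T·r/J = 4022 × 0.0382 / 3.017×10^-6 = 5.099×10^7 Pa.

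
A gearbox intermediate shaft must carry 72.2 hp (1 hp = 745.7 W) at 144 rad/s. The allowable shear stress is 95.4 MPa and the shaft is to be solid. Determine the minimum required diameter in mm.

27.1 mm

ω = 144 rad/s, so T = P/ω = 72.2×745.7 / 144.0 = 373.9 N·m.
For a solid shaft τ_max = 16T/(πd³), so d = (16T/(π τ_allow))^(1/3) = (16·373.9/(π·9.54×10^7))^(1/3) = 0.02713 m.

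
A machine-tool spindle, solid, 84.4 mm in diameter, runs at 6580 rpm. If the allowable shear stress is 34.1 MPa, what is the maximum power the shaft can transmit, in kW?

J = πd⁴/32 = π(0.0844)⁴/32 = 4.982×10^-6 m⁴.
T_max = τ_allow·J/r = 3.41×10^7 × 4.982×10^-6 / 0.0422 = 4025 N·m.
ω = 2π·6580/60 = 689.1 rad/s, so P_max = T_max·ω = 2.774×10^6 W.

2770 kW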